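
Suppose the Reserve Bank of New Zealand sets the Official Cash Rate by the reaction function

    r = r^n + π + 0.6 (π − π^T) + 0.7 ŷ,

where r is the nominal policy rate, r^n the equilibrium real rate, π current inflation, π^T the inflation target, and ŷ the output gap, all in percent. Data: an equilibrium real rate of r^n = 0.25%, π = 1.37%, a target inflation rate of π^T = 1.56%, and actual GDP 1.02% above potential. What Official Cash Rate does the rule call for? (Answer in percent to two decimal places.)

Output 1.02% above potential → ŷ = 1.02.
r = 0.25 + 1.37 + 0.6 × (1.37 − 1.56) + 0.7 × 1.02
   = 0.25 + 1.37 − 0.114 + 0.714 = 2.22

2.22%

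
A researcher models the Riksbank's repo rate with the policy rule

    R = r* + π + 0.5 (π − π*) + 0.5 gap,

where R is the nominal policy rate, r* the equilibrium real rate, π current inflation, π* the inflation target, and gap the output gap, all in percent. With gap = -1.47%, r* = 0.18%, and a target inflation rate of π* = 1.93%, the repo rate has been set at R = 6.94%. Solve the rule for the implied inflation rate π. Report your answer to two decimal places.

Collecting π: R = r* + (1 + 0.5) π − 0.5 π* + 0.5 gap
1.5 π = 6.94 − 0.18 + 0.5 × 1.93 − 0.5 × (-1.47) = 8.46
π = 8.46 / 1.5 = 5.64

5.64%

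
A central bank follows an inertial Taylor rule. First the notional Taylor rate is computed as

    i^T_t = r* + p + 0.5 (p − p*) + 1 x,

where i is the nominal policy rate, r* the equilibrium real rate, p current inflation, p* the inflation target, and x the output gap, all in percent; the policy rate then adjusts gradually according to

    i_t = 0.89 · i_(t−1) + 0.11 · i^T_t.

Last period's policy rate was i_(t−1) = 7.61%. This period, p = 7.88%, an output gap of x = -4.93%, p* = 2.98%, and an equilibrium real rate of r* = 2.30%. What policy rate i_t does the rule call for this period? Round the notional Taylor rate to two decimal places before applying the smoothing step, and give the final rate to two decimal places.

7.62%

i^T_t = 2.30 + 7.88 + 0.5 × (7.88 − 2.98) + 1 × (-4.93)
   = 2.30 + 7.88 + 2.45 − 4.93 = 7.70
i_t = 0.89 × 7.61 + 0.11 × 7.70 = 6.7729 + 0.847 = 7.62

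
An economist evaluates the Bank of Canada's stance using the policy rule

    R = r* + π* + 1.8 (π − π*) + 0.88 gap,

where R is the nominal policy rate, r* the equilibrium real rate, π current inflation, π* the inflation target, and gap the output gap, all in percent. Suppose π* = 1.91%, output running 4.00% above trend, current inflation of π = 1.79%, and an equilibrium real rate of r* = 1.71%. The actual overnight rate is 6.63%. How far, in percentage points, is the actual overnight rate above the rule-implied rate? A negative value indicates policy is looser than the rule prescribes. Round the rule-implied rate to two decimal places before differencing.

-0.29 pp

Output 4.00% above potential → gap = 4.00.
R = 1.71 + 1.91 + 1.8 × (1.79 − 1.91) + 0.88 × 4.00
   = 1.71 + 1.91 − 0.216 + 3.52 = 6.92
Deviation = 6.63 − 6.92 = -0.29 pp.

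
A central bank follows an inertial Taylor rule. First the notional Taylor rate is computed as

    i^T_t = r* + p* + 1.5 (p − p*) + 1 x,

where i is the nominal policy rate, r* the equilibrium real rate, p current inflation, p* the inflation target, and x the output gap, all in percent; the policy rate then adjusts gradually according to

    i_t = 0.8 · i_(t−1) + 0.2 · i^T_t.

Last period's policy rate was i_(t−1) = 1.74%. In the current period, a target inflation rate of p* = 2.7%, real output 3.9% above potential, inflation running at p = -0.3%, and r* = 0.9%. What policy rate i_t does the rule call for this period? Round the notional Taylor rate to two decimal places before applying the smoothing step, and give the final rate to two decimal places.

1.99%

Output 3.9% above potential → x = 3.9.
i^T_t = 0.9 + 2.7 + 1.5 × (-0.3 − 2.7) + 1 × 3.9
   = 0.9 + 2.7 − 4.5 + 3.9 = 3.00
i_t = 0.8 × 1.74 + 0.2 × 3.00 = 1.392 + 0.6 = 1.99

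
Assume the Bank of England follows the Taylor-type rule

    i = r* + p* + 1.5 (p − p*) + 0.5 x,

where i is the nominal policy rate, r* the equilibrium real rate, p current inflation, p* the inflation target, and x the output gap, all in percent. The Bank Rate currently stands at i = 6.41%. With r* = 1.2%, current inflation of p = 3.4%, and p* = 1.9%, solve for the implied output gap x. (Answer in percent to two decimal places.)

0.5 x = 6.41 − 1.2 − 1.9 − 1.5 × (3.4 − 1.9) = 1.06
x = 1.06 / 0.5 = 2.12

2.12%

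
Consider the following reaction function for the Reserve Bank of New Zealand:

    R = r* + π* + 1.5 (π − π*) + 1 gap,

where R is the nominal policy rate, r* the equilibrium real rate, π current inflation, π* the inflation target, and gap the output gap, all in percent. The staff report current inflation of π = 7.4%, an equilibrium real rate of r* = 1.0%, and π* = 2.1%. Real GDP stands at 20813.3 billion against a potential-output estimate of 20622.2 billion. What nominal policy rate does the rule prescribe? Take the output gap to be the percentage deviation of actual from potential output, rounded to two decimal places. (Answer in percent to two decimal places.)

Output gap = 100 × (20813.3 − 20622.2) / 20622.2 = 0.93%.
R = 1.00 + 2.10 + 1.5 × (7.40 − 2.10) + 1 × 0.93
   = 1.00 + 2.1 + 7.95 + 0.93 = 11.98

11.98%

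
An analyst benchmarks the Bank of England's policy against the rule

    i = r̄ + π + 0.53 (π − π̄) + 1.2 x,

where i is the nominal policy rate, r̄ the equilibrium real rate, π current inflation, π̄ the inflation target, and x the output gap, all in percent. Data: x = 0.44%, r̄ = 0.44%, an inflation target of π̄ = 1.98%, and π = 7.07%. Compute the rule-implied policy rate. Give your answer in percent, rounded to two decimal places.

i = 0.44 + 7.07 + 0.53 × (7.07 − 1.98) + 1.2 × 0.44
   = 0.44 + 7.07 + 2.6977 + 0.528 = 10.74

10.74%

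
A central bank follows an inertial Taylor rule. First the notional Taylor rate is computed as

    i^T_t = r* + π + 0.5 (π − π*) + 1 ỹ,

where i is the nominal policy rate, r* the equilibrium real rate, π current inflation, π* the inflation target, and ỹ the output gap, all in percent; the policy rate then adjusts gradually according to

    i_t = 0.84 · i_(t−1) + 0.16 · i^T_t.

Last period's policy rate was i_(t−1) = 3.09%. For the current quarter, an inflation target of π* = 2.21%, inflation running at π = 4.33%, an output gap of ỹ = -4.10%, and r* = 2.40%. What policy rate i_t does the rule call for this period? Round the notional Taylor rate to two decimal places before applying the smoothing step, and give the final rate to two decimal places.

i^T_t = 2.40 + 4.33 + 0.5 × (4.33 − 2.21) + 1 × (-4.10)
   = 2.40 + 4.33 + 1.06 − 4.1 = 3.69
i_t = 0.84 × 3.09 + 0.16 × 3.69 = 2.5956 + 0.5904 = 3.19

3.19%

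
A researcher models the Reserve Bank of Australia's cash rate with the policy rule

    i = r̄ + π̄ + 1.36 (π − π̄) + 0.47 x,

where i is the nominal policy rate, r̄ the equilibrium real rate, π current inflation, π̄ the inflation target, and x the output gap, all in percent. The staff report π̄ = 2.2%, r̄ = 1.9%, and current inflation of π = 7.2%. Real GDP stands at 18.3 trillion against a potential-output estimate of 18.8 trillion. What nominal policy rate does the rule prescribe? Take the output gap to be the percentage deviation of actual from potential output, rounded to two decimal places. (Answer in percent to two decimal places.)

Output gap = 100 × (18.3 − 18.8) / 18.8 = -2.66%.
i = 1.90 + 2.20 + 1.36 × (7.20 − 2.20) + 0.47 × (-2.66)
   = 1.90 + 2.2 + 6.8 − 1.2502 = 9.65

9.65%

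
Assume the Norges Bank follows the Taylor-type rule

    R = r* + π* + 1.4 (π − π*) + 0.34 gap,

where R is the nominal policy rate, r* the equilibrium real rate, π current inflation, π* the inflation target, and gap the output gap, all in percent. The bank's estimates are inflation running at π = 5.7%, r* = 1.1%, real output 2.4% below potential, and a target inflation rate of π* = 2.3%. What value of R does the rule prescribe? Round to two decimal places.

7.34%

Output 2.4% below potential → gap = -2.4.
R = 1.1 + 2.3 + 1.4 × (5.7 − 2.3) + 0.34 × (-2.4)
   = 1.1 + 2.3 + 4.76 − 0.816 = 7.34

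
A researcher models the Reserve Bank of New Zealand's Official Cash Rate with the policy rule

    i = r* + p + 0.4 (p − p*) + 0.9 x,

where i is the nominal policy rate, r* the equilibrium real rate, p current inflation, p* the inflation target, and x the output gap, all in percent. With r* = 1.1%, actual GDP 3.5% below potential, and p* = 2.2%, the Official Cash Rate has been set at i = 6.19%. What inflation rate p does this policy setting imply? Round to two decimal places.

6.51%

Output 3.5% below potential → x = -3.5.
Collecting p: i = r* + (1 + 0.4) p − 0.4 p* + 0.9 x
1.4 p = 6.19 − 1.1 + 0.4 × 2.2 − 0.9 × (-3.5) = 9.12
p = 9.12 / 1.4 = 6.51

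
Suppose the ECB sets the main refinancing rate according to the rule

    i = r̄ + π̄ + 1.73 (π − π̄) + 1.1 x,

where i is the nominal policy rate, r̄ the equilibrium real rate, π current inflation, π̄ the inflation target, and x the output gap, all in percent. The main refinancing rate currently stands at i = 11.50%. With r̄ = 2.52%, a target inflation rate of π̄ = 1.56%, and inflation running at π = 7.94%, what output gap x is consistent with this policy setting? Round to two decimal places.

-3.29%

1.1 x = 11.50 − 2.52 − 1.56 − 1.73 × (7.94 − 1.56) = -3.6174
x = -3.6174 / 1.1 = -3.29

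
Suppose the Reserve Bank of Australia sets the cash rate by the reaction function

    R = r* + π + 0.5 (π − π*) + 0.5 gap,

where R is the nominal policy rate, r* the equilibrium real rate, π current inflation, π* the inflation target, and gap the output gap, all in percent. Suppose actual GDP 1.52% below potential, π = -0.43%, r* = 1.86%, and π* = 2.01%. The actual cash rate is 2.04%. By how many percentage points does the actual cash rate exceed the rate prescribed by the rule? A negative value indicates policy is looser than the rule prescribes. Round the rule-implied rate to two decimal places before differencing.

Output 1.52% below potential → gap = -1.52.
R = 1.86 + (-0.43) + 0.5 × (-0.43 − 2.01) + 0.5 × (-1.52)
   = 1.86 − 0.43 − 1.22 − 0.76 = -0.55
Deviation = 2.04 − (-0.55) = 2.59 pp.

2.59 pp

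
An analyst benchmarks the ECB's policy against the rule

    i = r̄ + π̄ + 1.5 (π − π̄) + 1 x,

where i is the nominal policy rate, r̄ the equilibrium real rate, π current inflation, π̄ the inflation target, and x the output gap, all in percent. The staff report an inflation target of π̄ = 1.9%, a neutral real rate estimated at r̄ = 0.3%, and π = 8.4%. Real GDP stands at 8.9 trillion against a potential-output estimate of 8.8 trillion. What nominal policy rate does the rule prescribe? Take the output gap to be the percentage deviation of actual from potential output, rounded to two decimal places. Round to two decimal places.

Output gap = 100 × (8.9 − 8.8) / 8.8 = 1.14%.
i = 0.30 + 1.90 + 1.5 × (8.40 − 1.90) + 1 × 1.14
   = 0.30 + 1.9 + 9.75 + 1.14 = 13.09

13.09%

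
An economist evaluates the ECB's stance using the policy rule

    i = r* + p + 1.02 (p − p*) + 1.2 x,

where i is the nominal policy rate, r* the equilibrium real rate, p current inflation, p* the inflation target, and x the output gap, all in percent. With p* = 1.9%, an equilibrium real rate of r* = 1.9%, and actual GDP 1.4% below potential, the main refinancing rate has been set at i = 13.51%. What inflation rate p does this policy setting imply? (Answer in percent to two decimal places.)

7.54%

Output 1.4% below potential → x = -1.4.
Collecting p: i = r* + (1 + 1.02) p − 1.02 p* + 1.2 x
2.02 p = 13.51 − 1.9 + 1.02 × 1.9 − 1.2 × (-1.4) = 15.228
p = 15.228 / 2.02 = 7.54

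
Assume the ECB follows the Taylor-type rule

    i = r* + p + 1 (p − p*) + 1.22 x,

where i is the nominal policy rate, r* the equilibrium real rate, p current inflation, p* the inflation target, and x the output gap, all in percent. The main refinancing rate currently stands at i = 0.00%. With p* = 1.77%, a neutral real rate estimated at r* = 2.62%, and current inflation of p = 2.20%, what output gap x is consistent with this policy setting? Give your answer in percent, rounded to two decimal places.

1.22 x = 0.00 − 2.62 − 2.20 − 1 × (2.20 − 1.77) = -5.25
x = -5.25 / 1.22 = -4.30

-4.30%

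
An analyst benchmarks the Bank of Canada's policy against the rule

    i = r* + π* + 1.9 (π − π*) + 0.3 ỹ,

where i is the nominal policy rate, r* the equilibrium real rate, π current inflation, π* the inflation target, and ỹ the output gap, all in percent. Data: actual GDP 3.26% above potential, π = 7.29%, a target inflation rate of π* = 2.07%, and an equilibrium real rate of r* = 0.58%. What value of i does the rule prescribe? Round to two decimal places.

Output 3.26% above potential → ỹ = 3.26.
i = 0.58 + 2.07 + 1.9 × (7.29 − 2.07) + 0.3 × 3.26
   = 0.58 + 2.07 + 9.918 + 0.978 = 13.55

13.55%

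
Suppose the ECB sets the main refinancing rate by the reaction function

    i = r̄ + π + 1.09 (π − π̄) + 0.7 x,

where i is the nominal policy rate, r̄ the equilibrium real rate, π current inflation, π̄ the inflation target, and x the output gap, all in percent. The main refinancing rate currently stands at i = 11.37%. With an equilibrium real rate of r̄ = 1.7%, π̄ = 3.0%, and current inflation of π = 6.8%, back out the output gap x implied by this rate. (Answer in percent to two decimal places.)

0.7 x = 11.37 − 1.7 − 6.8 − 1.09 × (6.8 − 3.0) = -1.272
x = -1.272 / 0.7 = -1.82

-1.82%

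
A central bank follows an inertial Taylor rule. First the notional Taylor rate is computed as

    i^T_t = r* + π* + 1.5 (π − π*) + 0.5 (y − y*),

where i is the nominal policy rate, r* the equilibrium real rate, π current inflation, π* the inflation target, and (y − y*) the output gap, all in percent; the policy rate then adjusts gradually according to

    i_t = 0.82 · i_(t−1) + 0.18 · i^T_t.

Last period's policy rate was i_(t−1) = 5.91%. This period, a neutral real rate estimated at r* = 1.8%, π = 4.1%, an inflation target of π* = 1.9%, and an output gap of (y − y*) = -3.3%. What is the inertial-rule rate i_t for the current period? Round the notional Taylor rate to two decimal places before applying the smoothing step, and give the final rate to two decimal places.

5.81%

i^T_t = 1.8 + 1.9 + 1.5 × (4.1 − 1.9) + 0.5 × (-3.3)
   = 1.8 + 1.9 + 3.3 − 1.65 = 5.35
i_t = 0.82 × 5.91 + 0.18 × 5.35 = 4.8462 + 0.963 = 5.81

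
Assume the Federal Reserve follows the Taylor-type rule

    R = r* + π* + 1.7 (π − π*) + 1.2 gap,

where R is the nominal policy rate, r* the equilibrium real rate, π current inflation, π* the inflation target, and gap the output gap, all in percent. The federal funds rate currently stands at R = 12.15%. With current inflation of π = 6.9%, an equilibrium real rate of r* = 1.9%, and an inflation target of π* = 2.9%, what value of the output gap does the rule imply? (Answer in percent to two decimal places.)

1.2 gap = 12.15 − 1.9 − 2.9 − 1.7 × (6.9 − 2.9) = 0.55
gap = 0.55 / 1.2 = 0.46

0.46%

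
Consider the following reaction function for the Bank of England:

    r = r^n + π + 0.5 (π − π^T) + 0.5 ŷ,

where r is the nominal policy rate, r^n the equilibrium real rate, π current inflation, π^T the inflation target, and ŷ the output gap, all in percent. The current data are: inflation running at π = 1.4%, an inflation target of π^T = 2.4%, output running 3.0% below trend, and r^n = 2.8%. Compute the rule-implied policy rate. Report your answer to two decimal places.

2.20%

Output 3.0% below potential → ŷ = -3.0.
r = 2.8 + 1.4 + 0.5 × (1.4 − 2.4) + 0.5 × (-3.0)
   = 2.8 + 1.4 − 0.5 − 1.5 = 2.20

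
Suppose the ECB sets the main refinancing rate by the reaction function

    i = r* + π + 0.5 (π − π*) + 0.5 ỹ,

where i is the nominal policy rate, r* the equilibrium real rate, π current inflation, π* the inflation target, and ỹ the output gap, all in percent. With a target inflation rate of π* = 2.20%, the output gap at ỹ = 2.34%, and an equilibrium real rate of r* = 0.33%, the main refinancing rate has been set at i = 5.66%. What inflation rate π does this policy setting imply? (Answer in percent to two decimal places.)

Collecting π: i = r* + (1 + 0.5) π − 0.5 π* + 0.5 ỹ
1.5 π = 5.66 − 0.33 + 0.5 × 2.20 − 0.5 × 2.34 = 5.26
π = 5.26 / 1.5 = 3.51

3.51%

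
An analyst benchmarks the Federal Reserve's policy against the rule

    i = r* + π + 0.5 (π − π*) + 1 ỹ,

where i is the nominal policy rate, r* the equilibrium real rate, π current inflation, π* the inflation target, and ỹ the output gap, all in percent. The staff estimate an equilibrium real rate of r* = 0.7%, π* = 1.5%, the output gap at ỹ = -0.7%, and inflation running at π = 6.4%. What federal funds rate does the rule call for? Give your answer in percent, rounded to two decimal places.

8.85%

i = 0.7 + 6.4 + 0.5 × (6.4 − 1.5) + 1 × (-0.7)
   = 0.7 + 6.4 + 2.45 − 0.7 = 8.85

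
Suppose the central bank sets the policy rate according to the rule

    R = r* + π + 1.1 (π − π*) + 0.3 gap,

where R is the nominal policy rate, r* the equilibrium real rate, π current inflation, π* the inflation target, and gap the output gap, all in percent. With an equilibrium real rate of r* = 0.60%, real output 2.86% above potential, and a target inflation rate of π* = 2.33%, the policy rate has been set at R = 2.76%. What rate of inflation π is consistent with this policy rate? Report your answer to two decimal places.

1.84%

Output 2.86% above potential → gap = 2.86.
Collecting π: R = r* + (1 + 1.1) π − 1.1 π* + 0.3 gap
2.1 π = 2.76 − 0.60 + 1.1 × 2.33 − 0.3 × 2.86 = 3.865
π = 3.865 / 2.1 = 1.84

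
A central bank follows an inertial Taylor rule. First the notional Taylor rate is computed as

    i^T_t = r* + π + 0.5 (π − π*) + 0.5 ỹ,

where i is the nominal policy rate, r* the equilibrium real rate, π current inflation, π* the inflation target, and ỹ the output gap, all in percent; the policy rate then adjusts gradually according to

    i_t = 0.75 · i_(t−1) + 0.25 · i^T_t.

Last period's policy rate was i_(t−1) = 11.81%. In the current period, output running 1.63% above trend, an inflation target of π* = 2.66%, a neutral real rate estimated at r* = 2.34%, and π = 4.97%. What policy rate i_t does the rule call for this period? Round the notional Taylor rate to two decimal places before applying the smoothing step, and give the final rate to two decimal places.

Output 1.63% above potential → ỹ = 1.63.
i^T_t = 2.34 + 4.97 + 0.5 × (4.97 − 2.66) + 0.5 × 1.63
   = 2.34 + 4.97 + 1.155 + 0.815 = 9.28
i_t = 0.75 × 11.81 + 0.25 × 9.28 = 8.8575 + 2.32 = 11.18

11.18%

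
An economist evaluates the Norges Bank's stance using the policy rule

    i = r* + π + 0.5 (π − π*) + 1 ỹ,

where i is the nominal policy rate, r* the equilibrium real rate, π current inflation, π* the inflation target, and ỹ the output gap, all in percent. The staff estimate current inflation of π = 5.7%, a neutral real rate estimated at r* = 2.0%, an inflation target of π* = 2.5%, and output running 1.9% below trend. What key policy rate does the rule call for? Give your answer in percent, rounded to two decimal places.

Output 1.9% below potential → ỹ = -1.9.
i = 2.0 + 5.7 + 0.5 × (5.7 − 2.5) + 1 × (-1.9)
   = 2.0 + 5.7 + 1.6 − 1.9 = 7.40

7.40%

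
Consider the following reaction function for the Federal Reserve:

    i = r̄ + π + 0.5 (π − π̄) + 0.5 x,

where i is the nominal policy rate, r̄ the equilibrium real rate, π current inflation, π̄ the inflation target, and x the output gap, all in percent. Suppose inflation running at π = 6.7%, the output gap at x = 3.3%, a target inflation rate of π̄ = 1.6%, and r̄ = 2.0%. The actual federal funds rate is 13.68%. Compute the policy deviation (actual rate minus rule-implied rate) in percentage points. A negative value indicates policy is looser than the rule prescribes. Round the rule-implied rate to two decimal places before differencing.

0.78 pp

i = 2.0 + 6.7 + 0.5 × (6.7 − 1.6) + 0.5 × 3.3
   = 2.0 + 6.7 + 2.55 + 1.65 = 12.90
Deviation = 13.68 − 12.90 = 0.78 pp.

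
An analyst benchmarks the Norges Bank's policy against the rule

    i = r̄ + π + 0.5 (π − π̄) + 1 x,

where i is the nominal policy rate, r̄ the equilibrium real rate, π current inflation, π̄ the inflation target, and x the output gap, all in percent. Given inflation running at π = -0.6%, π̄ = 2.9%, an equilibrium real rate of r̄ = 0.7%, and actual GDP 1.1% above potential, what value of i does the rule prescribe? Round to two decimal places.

-0.55%

Output 1.1% above potential → x = 1.1.
i = 0.7 + (-0.6) + 0.5 × (-0.6 − 2.9) + 1 × 1.1
   = 0.7 − 0.6 − 1.75 + 1.1 = -0.55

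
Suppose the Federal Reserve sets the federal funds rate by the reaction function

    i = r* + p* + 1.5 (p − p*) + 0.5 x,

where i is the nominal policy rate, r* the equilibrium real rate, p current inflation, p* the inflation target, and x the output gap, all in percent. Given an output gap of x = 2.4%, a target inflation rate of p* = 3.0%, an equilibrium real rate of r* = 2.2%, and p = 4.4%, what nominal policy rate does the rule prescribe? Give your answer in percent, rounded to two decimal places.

8.50%

i = 2.2 + 3.0 + 1.5 × (4.4 − 3.0) + 0.5 × 2.4
   = 2.2 + 3 + 2.1 + 1.2 = 8.50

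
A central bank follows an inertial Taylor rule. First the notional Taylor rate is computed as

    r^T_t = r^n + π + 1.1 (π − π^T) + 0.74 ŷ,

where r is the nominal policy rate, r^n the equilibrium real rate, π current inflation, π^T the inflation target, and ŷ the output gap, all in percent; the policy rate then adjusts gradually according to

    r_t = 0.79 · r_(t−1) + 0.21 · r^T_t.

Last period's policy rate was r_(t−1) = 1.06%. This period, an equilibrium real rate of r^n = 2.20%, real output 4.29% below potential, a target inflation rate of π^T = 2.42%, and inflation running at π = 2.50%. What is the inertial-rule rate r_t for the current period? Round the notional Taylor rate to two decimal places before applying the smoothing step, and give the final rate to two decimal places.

1.18%

Output 4.29% below potential → ŷ = -4.29.
r^T_t = 2.20 + 2.50 + 1.1 × (2.50 − 2.42) + 0.74 × (-4.29)
   = 2.20 + 2.5 + 0.088 − 3.1746 = 1.61
r_t = 0.79 × 1.06 + 0.21 × 1.61 = 0.8374 + 0.3381 = 1.18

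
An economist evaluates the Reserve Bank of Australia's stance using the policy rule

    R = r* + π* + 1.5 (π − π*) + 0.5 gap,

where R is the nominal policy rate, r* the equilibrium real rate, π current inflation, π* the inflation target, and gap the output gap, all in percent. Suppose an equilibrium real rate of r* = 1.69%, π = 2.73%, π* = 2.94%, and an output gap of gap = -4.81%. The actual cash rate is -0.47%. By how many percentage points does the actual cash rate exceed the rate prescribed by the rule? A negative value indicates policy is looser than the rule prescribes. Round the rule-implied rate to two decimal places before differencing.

R = 1.69 + 2.94 + 1.5 × (2.73 − 2.94) + 0.5 × (-4.81)
   = 1.69 + 2.94 − 0.315 − 2.405 = 1.91
Deviation = -0.47 − 1.91 = -2.38 pp.

-2.38 pp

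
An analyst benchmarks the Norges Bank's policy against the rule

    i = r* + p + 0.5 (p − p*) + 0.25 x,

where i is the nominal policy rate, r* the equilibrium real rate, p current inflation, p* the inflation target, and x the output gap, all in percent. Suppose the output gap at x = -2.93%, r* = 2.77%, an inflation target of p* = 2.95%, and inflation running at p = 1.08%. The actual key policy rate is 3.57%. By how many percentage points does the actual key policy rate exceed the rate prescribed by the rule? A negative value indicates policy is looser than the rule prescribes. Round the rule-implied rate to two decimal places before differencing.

1.39 pp

i = 2.77 + 1.08 + 0.5 × (1.08 − 2.95) + 0.25 × (-2.93)
   = 2.77 + 1.08 − 0.935 − 0.7325 = 2.18
Deviation = 3.57 − 2.18 = 1.39 pp.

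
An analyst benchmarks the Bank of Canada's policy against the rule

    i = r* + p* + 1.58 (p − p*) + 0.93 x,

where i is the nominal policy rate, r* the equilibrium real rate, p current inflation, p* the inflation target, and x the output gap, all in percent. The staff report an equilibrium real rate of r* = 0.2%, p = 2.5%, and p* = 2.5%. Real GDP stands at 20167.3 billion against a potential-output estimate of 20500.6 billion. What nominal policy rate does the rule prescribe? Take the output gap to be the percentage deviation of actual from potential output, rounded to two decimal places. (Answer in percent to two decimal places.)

Output gap = 100 × (20167.3 − 20500.6) / 20500.6 = -1.63%.
i = 0.20 + 2.50 + 1.58 × (2.50 − 2.50) + 0.93 × (-1.63)
   = 0.20 + 2.5 + 0 − 1.5159 = 1.18

1.18%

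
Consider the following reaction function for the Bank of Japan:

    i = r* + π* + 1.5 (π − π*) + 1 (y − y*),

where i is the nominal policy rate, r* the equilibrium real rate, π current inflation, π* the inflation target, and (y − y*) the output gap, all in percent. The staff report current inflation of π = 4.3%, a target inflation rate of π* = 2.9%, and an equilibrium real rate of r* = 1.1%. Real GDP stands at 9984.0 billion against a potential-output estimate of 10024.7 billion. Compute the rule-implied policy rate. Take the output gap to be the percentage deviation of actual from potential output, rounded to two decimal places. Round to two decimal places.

5.69%

Output gap = 100 × (9984.0 − 10024.7) / 10024.7 = -0.41%.
i = 1.10 + 2.90 + 1.5 × (4.30 − 2.90) + 1 × (-0.41)
   = 1.10 + 2.9 + 2.1 − 0.41 = 5.69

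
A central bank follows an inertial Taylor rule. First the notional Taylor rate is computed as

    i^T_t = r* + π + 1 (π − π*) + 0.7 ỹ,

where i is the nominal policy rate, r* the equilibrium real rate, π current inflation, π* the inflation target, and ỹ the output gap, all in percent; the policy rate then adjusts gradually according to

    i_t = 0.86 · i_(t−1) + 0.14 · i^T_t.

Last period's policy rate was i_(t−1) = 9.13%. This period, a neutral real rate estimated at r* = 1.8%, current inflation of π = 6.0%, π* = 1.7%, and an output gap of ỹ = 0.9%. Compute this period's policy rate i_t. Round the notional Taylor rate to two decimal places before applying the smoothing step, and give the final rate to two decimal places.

i^T_t = 1.8 + 6.0 + 1 × (6.0 − 1.7) + 0.7 × 0.9
   = 1.8 + 6 + 4.3 + 0.63 = 12.73
i_t = 0.86 × 9.13 + 0.14 × 12.73 = 7.8518 + 1.7822 = 9.63

9.63%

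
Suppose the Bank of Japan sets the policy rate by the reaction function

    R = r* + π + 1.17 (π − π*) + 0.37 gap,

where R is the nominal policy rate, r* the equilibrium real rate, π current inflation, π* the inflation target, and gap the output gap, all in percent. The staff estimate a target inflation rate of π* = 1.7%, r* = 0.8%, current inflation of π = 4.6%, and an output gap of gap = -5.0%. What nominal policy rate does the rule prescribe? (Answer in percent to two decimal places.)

R = 0.8 + 4.6 + 1.17 × (4.6 − 1.7) + 0.37 × (-5.0)
   = 0.8 + 4.6 + 3.393 − 1.85 = 6.94

6.94%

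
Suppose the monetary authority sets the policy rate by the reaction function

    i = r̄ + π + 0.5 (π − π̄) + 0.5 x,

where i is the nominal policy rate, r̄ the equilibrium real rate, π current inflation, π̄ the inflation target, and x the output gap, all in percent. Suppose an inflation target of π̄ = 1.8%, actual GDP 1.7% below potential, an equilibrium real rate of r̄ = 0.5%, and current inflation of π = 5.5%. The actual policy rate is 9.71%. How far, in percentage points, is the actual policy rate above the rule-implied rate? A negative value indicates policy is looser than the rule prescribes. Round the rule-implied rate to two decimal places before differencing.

2.71 pp

Output 1.7% below potential → x = -1.7.
i = 0.5 + 5.5 + 0.5 × (5.5 − 1.8) + 0.5 × (-1.7)
   = 0.5 + 5.5 + 1.85 − 0.85 = 7.00
Deviation = 9.71 − 7.00 = 2.71 pp.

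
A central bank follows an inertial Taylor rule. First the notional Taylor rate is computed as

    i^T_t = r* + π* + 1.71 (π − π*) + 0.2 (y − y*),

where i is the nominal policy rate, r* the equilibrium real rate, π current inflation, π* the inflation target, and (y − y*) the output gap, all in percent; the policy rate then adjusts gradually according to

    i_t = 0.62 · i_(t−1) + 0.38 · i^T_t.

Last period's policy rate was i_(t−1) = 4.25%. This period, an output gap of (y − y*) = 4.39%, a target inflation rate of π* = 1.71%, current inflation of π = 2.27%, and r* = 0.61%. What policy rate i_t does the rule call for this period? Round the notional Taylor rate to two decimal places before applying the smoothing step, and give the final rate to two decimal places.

4.22%

i^T_t = 0.61 + 1.71 + 1.71 × (2.27 − 1.71) + 0.2 × 4.39
   = 0.61 + 1.71 + 0.9576 + 0.878 = 4.16
i_t = 0.62 × 4.25 + 0.38 × 4.16 = 2.635 + 1.5808 = 4.22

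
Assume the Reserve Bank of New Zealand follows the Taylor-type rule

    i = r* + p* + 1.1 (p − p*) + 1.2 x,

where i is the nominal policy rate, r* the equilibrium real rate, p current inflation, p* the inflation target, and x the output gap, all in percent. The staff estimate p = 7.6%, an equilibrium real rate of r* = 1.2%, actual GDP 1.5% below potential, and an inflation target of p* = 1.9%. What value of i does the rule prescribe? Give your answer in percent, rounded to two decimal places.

Output 1.5% below potential → x = -1.5.
i = 1.2 + 1.9 + 1.1 × (7.6 − 1.9) + 1.2 × (-1.5)
   = 1.2 + 1.9 + 6.27 − 1.8 = 7.57

7.57%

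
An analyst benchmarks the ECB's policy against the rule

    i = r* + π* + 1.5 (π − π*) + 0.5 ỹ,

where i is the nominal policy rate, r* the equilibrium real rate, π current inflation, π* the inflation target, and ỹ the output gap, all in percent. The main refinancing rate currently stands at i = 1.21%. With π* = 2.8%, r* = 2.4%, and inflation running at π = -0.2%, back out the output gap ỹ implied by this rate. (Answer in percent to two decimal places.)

0.5 ỹ = 1.21 − 2.4 − 2.8 − 1.5 × ((-0.2) − 2.8) = 0.51
ỹ = 0.51 / 0.5 = 1.02

1.02%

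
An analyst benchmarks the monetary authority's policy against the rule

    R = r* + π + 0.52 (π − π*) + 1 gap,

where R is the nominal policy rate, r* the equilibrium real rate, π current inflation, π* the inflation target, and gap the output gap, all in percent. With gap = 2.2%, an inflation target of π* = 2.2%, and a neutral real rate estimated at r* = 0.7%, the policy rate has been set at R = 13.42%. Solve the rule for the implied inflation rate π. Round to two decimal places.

Collecting π: R = r* + (1 + 0.52) π − 0.52 π* + 1 gap
1.52 π = 13.42 − 0.7 + 0.52 × 2.2 − 1 × 2.2 = 11.664
π = 11.664 / 1.52 = 7.67

7.67%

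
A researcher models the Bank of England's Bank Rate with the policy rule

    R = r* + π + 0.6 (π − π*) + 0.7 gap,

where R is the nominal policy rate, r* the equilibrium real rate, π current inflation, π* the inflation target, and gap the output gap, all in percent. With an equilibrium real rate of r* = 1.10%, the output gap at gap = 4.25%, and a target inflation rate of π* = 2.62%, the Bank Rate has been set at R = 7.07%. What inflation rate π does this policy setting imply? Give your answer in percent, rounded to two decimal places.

2.85%

Collecting π: R = r* + (1 + 0.6) π − 0.6 π* + 0.7 gap
1.6 π = 7.07 − 1.10 + 0.6 × 2.62 − 0.7 × 4.25 = 4.567
π = 4.567 / 1.6 = 2.85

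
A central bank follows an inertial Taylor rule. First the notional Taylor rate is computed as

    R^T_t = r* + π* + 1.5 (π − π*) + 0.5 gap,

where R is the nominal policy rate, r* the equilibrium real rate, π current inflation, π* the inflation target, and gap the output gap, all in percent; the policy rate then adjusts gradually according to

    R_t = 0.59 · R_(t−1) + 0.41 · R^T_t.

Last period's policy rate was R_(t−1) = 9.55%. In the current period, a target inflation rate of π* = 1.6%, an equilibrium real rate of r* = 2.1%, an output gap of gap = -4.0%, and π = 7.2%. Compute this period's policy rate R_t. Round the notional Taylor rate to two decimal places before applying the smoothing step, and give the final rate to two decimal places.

9.78%

R^T_t = 2.1 + 1.6 + 1.5 × (7.2 − 1.6) + 0.5 × (-4.0)
   = 2.1 + 1.6 + 8.4 − 2 = 10.10
R_t = 0.59 × 9.55 + 0.41 × 10.10 = 5.6345 + 4.141 = 9.78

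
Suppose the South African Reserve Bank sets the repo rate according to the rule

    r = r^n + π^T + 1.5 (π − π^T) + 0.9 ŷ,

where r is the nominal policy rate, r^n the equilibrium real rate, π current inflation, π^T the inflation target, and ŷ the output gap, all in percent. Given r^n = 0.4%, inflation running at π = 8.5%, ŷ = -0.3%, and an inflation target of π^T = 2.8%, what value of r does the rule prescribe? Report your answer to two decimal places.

11.48%

r = 0.4 + 2.8 + 1.5 × (8.5 − 2.8) + 0.9 × (-0.3)
   = 0.4 + 2.8 + 8.55 − 0.27 = 11.48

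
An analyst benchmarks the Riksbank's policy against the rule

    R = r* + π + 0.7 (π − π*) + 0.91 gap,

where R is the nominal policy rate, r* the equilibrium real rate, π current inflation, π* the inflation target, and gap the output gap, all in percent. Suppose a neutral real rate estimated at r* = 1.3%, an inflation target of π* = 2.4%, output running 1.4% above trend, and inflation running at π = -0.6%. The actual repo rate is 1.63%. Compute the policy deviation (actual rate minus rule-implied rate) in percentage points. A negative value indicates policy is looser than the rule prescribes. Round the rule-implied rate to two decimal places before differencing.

Output 1.4% above potential → gap = 1.4.
R = 1.3 + (-0.6) + 0.7 × (-0.6 − 2.4) + 0.91 × 1.4
   = 1.3 − 0.6 − 2.1 + 1.274 = -0.13
Deviation = 1.63 − (-0.13) = 1.76 pp.

1.76 pp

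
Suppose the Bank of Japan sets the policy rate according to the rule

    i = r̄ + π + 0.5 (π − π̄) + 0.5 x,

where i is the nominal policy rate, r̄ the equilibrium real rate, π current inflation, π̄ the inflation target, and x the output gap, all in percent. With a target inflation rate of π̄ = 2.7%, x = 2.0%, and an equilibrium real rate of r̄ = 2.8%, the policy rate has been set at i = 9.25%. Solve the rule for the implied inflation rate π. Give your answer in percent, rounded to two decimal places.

4.53%

Collecting π: i = r̄ + (1 + 0.5) π − 0.5 π̄ + 0.5 x
1.5 π = 9.25 − 2.8 + 0.5 × 2.7 − 0.5 × 2.0 = 6.8
π = 6.8 / 1.5 = 4.53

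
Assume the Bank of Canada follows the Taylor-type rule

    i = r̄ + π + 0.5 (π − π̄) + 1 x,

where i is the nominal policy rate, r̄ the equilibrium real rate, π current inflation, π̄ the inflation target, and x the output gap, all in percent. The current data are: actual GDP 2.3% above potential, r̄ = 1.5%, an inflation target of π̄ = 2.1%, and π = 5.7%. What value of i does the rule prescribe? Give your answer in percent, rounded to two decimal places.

Output 2.3% above potential → x = 2.3.
i = 1.5 + 5.7 + 0.5 × (5.7 − 2.1) + 1 × 2.3
   = 1.5 + 5.7 + 1.8 + 2.3 = 11.30

11.30%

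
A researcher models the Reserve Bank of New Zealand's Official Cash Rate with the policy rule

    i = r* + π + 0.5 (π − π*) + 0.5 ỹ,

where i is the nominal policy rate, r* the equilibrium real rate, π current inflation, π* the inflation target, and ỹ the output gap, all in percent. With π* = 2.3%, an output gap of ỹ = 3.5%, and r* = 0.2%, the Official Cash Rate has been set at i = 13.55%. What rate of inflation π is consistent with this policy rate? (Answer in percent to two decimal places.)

Collecting π: i = r* + (1 + 0.5) π − 0.5 π* + 0.5 ỹ
1.5 π = 13.55 − 0.2 + 0.5 × 2.3 − 0.5 × 3.5 = 12.75
π = 12.75 / 1.5 = 8.50

8.50%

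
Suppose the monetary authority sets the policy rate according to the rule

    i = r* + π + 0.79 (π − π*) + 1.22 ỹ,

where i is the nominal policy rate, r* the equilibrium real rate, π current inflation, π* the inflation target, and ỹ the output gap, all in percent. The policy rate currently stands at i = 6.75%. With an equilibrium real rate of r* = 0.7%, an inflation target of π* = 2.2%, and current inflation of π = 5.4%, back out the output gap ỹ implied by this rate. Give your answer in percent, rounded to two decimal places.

1.22 ỹ = 6.75 − 0.7 − 5.4 − 0.79 × (5.4 − 2.2) = -1.878
ỹ = -1.878 / 1.22 = -1.54

-1.54%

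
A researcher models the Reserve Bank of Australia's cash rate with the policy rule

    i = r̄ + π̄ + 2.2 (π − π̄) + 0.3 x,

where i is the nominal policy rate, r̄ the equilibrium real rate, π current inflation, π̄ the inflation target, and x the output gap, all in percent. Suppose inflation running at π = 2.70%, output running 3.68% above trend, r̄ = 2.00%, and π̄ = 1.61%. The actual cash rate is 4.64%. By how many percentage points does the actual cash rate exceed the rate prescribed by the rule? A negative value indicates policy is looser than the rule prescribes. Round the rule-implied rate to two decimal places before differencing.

Output 3.68% above potential → x = 3.68.
i = 2.00 + 1.61 + 2.2 × (2.70 − 1.61) + 0.3 × 3.68
   = 2.00 + 1.61 + 2.398 + 1.104 = 7.11
Deviation = 4.64 − 7.11 = -2.47 pp.

-2.47 pp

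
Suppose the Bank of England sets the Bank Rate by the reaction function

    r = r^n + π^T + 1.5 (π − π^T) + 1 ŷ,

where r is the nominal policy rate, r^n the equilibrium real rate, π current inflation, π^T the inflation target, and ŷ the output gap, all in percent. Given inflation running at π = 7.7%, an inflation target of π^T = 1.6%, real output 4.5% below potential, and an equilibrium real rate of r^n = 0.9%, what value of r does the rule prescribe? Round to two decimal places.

7.15%

Output 4.5% below potential → ŷ = -4.5.
r = 0.9 + 1.6 + 1.5 × (7.7 − 1.6) + 1 × (-4.5)
   = 0.9 + 1.6 + 9.15 − 4.5 = 7.15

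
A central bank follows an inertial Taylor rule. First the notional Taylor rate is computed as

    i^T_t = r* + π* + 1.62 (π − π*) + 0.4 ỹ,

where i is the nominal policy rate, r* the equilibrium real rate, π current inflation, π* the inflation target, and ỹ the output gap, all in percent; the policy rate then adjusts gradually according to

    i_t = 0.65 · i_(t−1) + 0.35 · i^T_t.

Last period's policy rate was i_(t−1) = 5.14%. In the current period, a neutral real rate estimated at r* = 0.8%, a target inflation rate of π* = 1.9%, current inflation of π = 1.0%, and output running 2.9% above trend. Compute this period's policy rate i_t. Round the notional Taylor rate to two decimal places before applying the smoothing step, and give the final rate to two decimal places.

Output 2.9% above potential → ỹ = 2.9.
i^T_t = 0.8 + 1.9 + 1.62 × (1.0 − 1.9) + 0.4 × 2.9
   = 0.8 + 1.9 − 1.458 + 1.16 = 2.40
i_t = 0.65 × 5.14 + 0.35 × 2.40 = 3.341 + 0.84 = 4.18

4.18%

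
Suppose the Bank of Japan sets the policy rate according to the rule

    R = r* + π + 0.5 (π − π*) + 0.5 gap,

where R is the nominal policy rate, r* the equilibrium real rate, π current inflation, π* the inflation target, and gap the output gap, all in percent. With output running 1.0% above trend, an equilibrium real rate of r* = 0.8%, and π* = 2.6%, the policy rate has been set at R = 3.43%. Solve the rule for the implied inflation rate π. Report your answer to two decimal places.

2.29%

Output 1.0% above potential → gap = 1.0.
Collecting π: R = r* + (1 + 0.5) π − 0.5 π* + 0.5 gap
1.5 π = 3.43 − 0.8 + 0.5 × 2.6 − 0.5 × 1.0 = 3.43
π = 3.43 / 1.5 = 2.29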